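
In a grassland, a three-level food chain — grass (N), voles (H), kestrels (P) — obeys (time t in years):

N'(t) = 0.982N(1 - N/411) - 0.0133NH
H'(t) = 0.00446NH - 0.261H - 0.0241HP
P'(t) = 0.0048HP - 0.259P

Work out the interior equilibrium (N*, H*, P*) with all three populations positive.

N* ≈ 111, H* ≈ 54, P* ≈ 9.65

From dP/dt = 0: 0.0048H* = 0.259, so H* = 54.
From dN/dt = 0: 0.982(1 - N*/411) = 0.0133·54, giving N* = 411·(1 - 0.731) = 111.
From dH/dt = 0: 0.00446·111 - 0.261 = 0.0241P*, so P* = 0.232/0.0241 = 9.65.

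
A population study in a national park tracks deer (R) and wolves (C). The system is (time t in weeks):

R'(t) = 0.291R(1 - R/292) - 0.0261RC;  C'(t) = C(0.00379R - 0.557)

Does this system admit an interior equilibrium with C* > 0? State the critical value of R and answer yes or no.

The predator equation gives dC/dt > 0 only when R > 0.557/0.00379 = 147.
Without the predator, R → K = 292. Since 292 > 147, the predator can invade and persist.

Threshold R = 147; K > 147, so yes, the predator persists.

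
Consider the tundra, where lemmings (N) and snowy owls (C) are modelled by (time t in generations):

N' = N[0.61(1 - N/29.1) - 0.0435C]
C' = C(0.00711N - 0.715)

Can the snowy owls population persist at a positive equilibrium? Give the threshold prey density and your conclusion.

Threshold N = 101; K < 101, so no, the predator goes extinct.

The predator equation gives dC/dt > 0 only when N > 0.715/0.00711 = 101.
Without the predator, N → K = 29.1. Since 29.1 < 101, the predator cannot invade.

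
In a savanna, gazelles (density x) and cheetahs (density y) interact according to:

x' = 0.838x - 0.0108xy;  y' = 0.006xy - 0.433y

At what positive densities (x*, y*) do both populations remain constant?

Set dy/dt = 0 with y > 0: 0.006x - 0.433 = 0, so x* = 0.433/0.006 = 72.2.
Set dx/dt = 0 with x > 0: 0.838 - 0.0108y = 0, so y* = 0.838/0.0108 = 77.6.

x* ≈ 72.2, y* ≈ 77.6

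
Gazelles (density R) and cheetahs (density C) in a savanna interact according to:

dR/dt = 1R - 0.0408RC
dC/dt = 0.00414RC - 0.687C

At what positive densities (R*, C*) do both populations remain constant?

Set dC/dt = 0 with C > 0: 0.00414R - 0.687 = 0, so R* = 0.687/0.00414 = 166.
Set dR/dt = 0 with R > 0: 1 - 0.0408C = 0, so C* = 1/0.0408 = 24.5.

R* ≈ 166, C* ≈ 24.5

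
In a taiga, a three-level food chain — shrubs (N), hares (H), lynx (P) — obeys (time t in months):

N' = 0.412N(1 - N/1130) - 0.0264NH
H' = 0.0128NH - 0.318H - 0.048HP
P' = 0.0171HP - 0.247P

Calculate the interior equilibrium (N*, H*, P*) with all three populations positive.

N* ≈ 84.1, H* ≈ 14.4, P* ≈ 15.8

From dP/dt = 0: 0.0171H* = 0.247, so H* = 14.4.
From dN/dt = 0: 0.412(1 - N*/1130) = 0.0264·14.4, giving N* = 1130·(1 - 0.926) = 84.1.
From dH/dt = 0: 0.0128·84.1 - 0.318 = 0.048P*, so P* = 0.759/0.048 = 15.8.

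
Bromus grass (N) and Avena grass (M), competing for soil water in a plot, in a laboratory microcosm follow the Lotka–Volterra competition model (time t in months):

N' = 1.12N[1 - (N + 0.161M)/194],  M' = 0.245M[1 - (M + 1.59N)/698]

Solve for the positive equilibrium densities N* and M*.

N* ≈ 110, M* ≈ 524

Setting both brackets to zero gives the nullclines N + 0.161M = 194 and 1.59N + M = 698.
Substituting M = 698 - 1.59N into the first: N(1 - 0.161·1.59) = 194 - 0.161·698.
So N* = 81.6/0.744 = 110, and then M* = 698 - 1.59·110 = 524.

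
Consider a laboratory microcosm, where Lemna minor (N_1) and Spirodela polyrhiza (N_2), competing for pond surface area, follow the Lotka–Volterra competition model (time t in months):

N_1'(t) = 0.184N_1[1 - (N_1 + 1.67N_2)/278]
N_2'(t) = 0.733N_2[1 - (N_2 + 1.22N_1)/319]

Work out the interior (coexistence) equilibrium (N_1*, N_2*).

Setting both brackets to zero gives the nullclines N_1 + 1.67N_2 = 278 and 1.22N_1 + N_2 = 319.
Substituting N_2 = 319 - 1.22N_1 into the first: N_1(1 - 1.67·1.22) = 278 - 1.67·319.
So N_1* = -255/-1.04 = 246, and then N_2* = 319 - 1.22·246 = 19.4.

N_1* ≈ 246, N_2* ≈ 19.4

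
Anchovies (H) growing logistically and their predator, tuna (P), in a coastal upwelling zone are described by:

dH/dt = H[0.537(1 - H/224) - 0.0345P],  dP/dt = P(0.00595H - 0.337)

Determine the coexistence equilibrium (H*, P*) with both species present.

From dP/dt = 0 with P > 0: 0.00595H* = 0.337, so H* = 56.6.
Substitute into dH/dt = 0: 0.537(1 - 56.6/224) = 0.0345P*.
The bracket is 0.747, giving P* = 0.401/0.0345 = 11.6.

H* ≈ 56.6, P* ≈ 11.6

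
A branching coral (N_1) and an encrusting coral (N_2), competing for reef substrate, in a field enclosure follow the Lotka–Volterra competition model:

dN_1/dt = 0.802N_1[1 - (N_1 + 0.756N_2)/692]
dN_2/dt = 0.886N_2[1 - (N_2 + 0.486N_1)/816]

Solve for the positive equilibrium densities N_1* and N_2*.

Setting both brackets to zero gives the nullclines N_1 + 0.756N_2 = 692 and 0.486N_1 + N_2 = 816.
Substituting N_2 = 816 - 0.486N_1 into the first: N_1(1 - 0.756·0.486) = 692 - 0.756·816.
So N_1* = 75.1/0.633 = 119, and then N_2* = 816 - 0.486·119 = 758.

N_1* ≈ 119, N_2* ≈ 758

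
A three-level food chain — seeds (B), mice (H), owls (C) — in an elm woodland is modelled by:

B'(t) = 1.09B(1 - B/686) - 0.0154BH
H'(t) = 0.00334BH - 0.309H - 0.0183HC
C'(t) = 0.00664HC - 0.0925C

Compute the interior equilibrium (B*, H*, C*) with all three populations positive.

From dC/dt = 0: 0.00664H* = 0.0925, so H* = 13.9.
From dB/dt = 0: 1.09(1 - B*/686) = 0.0154·13.9, giving B* = 686·(1 - 0.197) = 551.
From dH/dt = 0: 0.00334·551 - 0.309 = 0.0183C*, so C* = 1.53/0.0183 = 83.7.

B* ≈ 551, H* ≈ 13.9, C* ≈ 83.7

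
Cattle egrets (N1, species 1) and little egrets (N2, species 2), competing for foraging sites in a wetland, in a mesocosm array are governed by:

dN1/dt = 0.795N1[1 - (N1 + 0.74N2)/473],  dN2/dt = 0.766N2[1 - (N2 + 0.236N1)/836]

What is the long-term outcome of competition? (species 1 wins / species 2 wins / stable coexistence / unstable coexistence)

Compare the nullcline intercepts: K1/α12 = 473/0.74 = 639 < K2 = 836; K2/α21 = 836/0.236 = 3540 > K1 = 473.
Since the inequalities point opposite ways, species 2 can invade but species 1 cannot.

species 2 excludes species 1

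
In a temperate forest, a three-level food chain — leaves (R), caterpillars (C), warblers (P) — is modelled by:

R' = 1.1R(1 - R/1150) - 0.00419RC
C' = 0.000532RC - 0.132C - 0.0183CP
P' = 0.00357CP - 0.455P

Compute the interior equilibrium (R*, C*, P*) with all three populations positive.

From dP/dt = 0: 0.00357C* = 0.455, so C* = 127.
From dR/dt = 0: 1.1(1 - R*/1150) = 0.00419·127, giving R* = 1150·(1 - 0.485) = 592.
From dC/dt = 0: 0.000532·592 - 0.132 = 0.0183P*, so P* = 0.183/0.0183 = 9.99.

R* ≈ 592, C* ≈ 127, P* ≈ 9.99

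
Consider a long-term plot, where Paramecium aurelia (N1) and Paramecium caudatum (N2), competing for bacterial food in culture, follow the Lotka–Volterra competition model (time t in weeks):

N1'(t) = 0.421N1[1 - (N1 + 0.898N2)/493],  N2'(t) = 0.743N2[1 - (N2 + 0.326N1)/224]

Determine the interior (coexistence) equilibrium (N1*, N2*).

N1* ≈ 413, N2* ≈ 89.5

Setting both brackets to zero gives the nullclines N1 + 0.898N2 = 493 and 0.326N1 + N2 = 224.
Substituting N2 = 224 - 0.326N1 into the first: N1(1 - 0.898·0.326) = 493 - 0.898·224.
So N1* = 292/0.707 = 413, and then N2* = 224 - 0.326·413 = 89.5.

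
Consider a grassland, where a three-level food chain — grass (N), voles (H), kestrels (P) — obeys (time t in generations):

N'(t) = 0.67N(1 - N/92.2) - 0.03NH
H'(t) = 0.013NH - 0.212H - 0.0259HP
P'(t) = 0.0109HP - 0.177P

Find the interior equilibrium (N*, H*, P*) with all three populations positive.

N* ≈ 25.2, H* ≈ 16.2, P* ≈ 4.44

From dP/dt = 0: 0.0109H* = 0.177, so H* = 16.2.
From dN/dt = 0: 0.67(1 - N*/92.2) = 0.03·16.2, giving N* = 92.2·(1 - 0.727) = 25.2.
From dH/dt = 0: 0.013·25.2 - 0.212 = 0.0259P*, so P* = 0.115/0.0259 = 4.44.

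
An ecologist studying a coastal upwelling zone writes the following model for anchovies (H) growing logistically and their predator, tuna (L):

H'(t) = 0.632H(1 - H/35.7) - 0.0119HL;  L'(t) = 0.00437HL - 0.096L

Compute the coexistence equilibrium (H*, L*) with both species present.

H* ≈ 22, L* ≈ 20.4

From dL/dt = 0 with L > 0: 0.00437H* = 0.096, so H* = 22.
Substitute into dH/dt = 0: 0.632(1 - 22/35.7) = 0.0119L*.
The bracket is 0.385, giving L* = 0.243/0.0119 = 20.4.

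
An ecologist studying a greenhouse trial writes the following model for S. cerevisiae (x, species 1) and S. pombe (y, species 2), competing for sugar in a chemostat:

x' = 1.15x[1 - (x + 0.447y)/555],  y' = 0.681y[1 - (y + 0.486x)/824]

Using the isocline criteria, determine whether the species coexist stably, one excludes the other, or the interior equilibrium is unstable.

Compare the nullcline intercepts: K1/α12 = 555/0.447 = 1240 > K2 = 824; K2/α21 = 824/0.486 = 1700 > K1 = 555.
Since both inequalities hold, each species can invade when rare, so the interior equilibrium is stable.

stable coexistence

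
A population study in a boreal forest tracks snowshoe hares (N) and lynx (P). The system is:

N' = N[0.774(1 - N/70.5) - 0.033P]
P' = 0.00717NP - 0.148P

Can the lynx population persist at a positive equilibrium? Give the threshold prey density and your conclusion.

Threshold N = 20.6; K > 20.6, so yes, the predator persists.

The predator equation gives dP/dt > 0 only when N > 0.148/0.00717 = 20.6.
Without the predator, N → K = 70.5. Since 70.5 > 20.6, the predator can invade and persist.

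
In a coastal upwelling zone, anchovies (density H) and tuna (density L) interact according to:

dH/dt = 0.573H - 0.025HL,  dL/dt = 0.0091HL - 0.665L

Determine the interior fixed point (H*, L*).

H* ≈ 73.1, L* ≈ 22.9

Set dL/dt = 0 with L > 0: 0.0091H - 0.665 = 0, so H* = 0.665/0.0091 = 73.1.
Set dH/dt = 0 with H > 0: 0.573 - 0.025L = 0, so L* = 0.573/0.025 = 22.9.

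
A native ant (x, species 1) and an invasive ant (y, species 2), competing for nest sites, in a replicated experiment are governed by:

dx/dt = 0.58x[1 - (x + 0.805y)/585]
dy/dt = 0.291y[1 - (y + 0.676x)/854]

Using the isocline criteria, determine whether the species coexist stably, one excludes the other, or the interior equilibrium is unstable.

Compare the nullcline intercepts: K1/α12 = 585/0.805 = 727 < K2 = 854; K2/α21 = 854/0.676 = 1260 > K1 = 585.
Since the inequalities point opposite ways, species 2 can invade but species 1 cannot.

species 2 excludes species 1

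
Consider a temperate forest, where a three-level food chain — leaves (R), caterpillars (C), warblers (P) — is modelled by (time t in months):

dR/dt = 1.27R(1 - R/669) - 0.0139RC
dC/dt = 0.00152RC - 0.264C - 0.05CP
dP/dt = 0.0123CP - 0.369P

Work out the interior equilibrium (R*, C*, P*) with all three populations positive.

R* ≈ 449, C* ≈ 30, P* ≈ 8.38

From dP/dt = 0: 0.0123C* = 0.369, so C* = 30.
From dR/dt = 0: 1.27(1 - R*/669) = 0.0139·30, giving R* = 669·(1 - 0.328) = 449.
From dC/dt = 0: 0.00152·449 - 0.264 = 0.05P*, so P* = 0.419/0.05 = 8.38.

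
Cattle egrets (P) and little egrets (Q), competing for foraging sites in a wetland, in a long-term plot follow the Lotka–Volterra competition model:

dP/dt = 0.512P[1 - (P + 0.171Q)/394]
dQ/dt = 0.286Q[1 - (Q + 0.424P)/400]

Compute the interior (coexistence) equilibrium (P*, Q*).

P* ≈ 351, Q* ≈ 251

Setting both brackets to zero gives the nullclines P + 0.171Q = 394 and 0.424P + Q = 400.
Substituting Q = 400 - 0.424P into the first: P(1 - 0.171·0.424) = 394 - 0.171·400.
So P* = 326/0.927 = 351, and then Q* = 400 - 0.424·351 = 251.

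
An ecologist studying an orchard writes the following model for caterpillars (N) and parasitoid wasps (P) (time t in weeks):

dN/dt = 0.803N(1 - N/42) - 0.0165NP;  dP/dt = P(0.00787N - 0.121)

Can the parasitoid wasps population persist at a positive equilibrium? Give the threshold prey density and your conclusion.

Threshold N = 15.4; K > 15.4, so yes, the predator persists.

The predator equation gives dP/dt > 0 only when N > 0.121/0.00787 = 15.4.
Without the predator, N → K = 42. Since 42 > 15.4, the predator can invade and persist.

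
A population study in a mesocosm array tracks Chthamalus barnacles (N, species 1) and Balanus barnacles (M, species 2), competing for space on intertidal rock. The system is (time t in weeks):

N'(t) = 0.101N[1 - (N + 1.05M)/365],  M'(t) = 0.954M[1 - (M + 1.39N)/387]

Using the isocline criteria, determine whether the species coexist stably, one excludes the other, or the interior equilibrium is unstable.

unstable coexistence (outcome depends on initial conditions)

Compare the nullcline intercepts: K1/α12 = 365/1.05 = 348 < K2 = 387; K2/α21 = 387/1.39 = 278 < K1 = 365.
Since both are reversed, neither can invade when rare; the interior point is a saddle.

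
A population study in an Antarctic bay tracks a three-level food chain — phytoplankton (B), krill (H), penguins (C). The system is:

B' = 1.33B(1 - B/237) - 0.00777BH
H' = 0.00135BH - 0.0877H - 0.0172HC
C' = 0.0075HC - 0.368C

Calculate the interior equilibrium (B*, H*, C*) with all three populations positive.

B* ≈ 169, H* ≈ 49.1, C* ≈ 8.17

From dC/dt = 0: 0.0075H* = 0.368, so H* = 49.1.
From dB/dt = 0: 1.33(1 - B*/237) = 0.00777·49.1, giving B* = 237·(1 - 0.287) = 169.
From dH/dt = 0: 0.00135·169 - 0.0877 = 0.0172C*, so C* = 0.141/0.0172 = 8.17.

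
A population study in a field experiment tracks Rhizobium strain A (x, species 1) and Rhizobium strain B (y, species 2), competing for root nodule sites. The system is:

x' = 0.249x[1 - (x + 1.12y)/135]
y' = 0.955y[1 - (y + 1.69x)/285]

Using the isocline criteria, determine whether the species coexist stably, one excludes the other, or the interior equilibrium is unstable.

Compare the nullcline intercepts: K1/α12 = 135/1.12 = 121 < K2 = 285; K2/α21 = 285/1.69 = 169 > K1 = 135.
Since the inequalities point opposite ways, species 2 can invade but species 1 cannot.

species 2 excludes species 1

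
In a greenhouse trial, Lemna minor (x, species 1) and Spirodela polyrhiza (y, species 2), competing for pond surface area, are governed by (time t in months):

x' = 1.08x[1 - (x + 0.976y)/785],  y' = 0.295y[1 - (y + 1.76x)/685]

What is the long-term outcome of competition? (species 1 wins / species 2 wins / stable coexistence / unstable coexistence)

species 1 excludes species 2

Compare the nullcline intercepts: K1/α12 = 785/0.976 = 804 > K2 = 685; K2/α21 = 685/1.76 = 389 < K1 = 785.
Since the inequalities point opposite ways, species 1 can invade but species 2 cannot.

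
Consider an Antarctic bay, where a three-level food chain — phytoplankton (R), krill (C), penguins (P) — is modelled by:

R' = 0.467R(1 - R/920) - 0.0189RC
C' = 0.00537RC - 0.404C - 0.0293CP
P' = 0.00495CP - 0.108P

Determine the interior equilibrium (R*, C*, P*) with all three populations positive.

From dP/dt = 0: 0.00495C* = 0.108, so C* = 21.8.
From dR/dt = 0: 0.467(1 - R*/920) = 0.0189·21.8, giving R* = 920·(1 - 0.883) = 108.
From dC/dt = 0: 0.00537·108 - 0.404 = 0.0293P*, so P* = 0.174/0.0293 = 5.94.

R* ≈ 108, C* ≈ 21.8, P* ≈ 5.94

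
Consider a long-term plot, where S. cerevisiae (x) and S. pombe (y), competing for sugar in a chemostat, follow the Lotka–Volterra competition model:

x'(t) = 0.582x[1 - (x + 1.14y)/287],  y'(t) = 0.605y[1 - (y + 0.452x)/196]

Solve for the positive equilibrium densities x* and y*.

Setting both brackets to zero gives the nullclines x + 1.14y = 287 and 0.452x + y = 196.
Substituting y = 196 - 0.452x into the first: x(1 - 1.14·0.452) = 287 - 1.14·196.
So x* = 63.6/0.485 = 131, and then y* = 196 - 0.452·131 = 137.

x* ≈ 131, y* ≈ 137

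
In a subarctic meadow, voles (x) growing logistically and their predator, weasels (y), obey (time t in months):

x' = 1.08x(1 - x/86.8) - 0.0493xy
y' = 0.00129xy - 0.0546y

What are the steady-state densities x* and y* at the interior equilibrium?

From dy/dt = 0 with y > 0: 0.00129x* = 0.0546, so x* = 42.3.
Substitute into dx/dt = 0: 1.08(1 - 42.3/86.8) = 0.0493y*.
The bracket is 0.512, giving y* = 0.553/0.0493 = 11.2.

x* ≈ 42.3, y* ≈ 11.2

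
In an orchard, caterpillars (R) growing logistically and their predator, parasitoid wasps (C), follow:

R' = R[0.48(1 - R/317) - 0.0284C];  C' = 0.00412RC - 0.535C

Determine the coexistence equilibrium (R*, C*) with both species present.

From dC/dt = 0 with C > 0: 0.00412R* = 0.535, so R* = 130.
Substitute into dR/dt = 0: 0.48(1 - 130/317) = 0.0284C*.
The bracket is 0.59, giving C* = 0.283/0.0284 = 9.98.

R* ≈ 130, C* ≈ 9.98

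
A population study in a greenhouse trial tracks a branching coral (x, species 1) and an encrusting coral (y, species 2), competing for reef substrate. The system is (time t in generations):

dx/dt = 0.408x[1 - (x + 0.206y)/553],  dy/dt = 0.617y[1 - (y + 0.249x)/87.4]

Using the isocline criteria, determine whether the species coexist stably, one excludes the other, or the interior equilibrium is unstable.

Compare the nullcline intercepts: K1/α12 = 553/0.206 = 2680 > K2 = 87.4; K2/α21 = 87.4/0.249 = 351 < K1 = 553.
Since the inequalities point opposite ways, species 1 can invade but species 2 cannot.

species 1 excludes species 2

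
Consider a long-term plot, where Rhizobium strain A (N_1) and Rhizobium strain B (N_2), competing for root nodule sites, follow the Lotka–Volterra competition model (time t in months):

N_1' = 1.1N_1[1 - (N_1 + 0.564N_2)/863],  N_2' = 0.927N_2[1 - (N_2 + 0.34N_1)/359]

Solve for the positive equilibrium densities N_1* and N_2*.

N_1* ≈ 817, N_2* ≈ 81.1

Setting both brackets to zero gives the nullclines N_1 + 0.564N_2 = 863 and 0.34N_1 + N_2 = 359.
Substituting N_2 = 359 - 0.34N_1 into the first: N_1(1 - 0.564·0.34) = 863 - 0.564·359.
So N_1* = 661/0.808 = 817, and then N_2* = 359 - 0.34·817 = 81.1.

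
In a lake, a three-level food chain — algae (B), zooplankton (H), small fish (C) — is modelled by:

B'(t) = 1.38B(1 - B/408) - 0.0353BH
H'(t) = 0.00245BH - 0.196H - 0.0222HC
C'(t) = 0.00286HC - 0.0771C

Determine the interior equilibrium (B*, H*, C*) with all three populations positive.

From dC/dt = 0: 0.00286H* = 0.0771, so H* = 27.
From dB/dt = 0: 1.38(1 - B*/408) = 0.0353·27, giving B* = 408·(1 - 0.69) = 127.
From dH/dt = 0: 0.00245·127 - 0.196 = 0.0222C*, so C* = 0.114/0.0222 = 5.15.

B* ≈ 127, H* ≈ 27, C* ≈ 5.15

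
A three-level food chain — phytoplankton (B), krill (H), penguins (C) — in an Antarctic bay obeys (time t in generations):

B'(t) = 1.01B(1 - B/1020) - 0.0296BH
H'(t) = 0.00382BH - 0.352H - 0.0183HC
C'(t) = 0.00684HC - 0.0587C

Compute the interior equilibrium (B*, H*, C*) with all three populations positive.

From dC/dt = 0: 0.00684H* = 0.0587, so H* = 8.58.
From dB/dt = 0: 1.01(1 - B*/1020) = 0.0296·8.58, giving B* = 1020·(1 - 0.252) = 763.
From dH/dt = 0: 0.00382·763 - 0.352 = 0.0183C*, so C* = 2.56/0.0183 = 140.

B* ≈ 763, H* ≈ 8.58, C* ≈ 140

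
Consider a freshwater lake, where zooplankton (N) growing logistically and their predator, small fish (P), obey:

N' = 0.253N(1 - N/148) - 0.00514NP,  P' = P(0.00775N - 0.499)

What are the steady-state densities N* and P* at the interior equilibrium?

N* ≈ 64.4, P* ≈ 27.8

From dP/dt = 0 with P > 0: 0.00775N* = 0.499, so N* = 64.4.
Substitute into dN/dt = 0: 0.253(1 - 64.4/148) = 0.00514P*.
The bracket is 0.565, giving P* = 0.143/0.00514 = 27.8.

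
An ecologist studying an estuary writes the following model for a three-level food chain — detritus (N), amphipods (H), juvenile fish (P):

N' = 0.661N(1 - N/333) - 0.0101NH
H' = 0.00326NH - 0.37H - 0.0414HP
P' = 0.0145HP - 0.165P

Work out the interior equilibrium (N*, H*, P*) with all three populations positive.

N* ≈ 275, H* ≈ 11.4, P* ≈ 12.7

From dP/dt = 0: 0.0145H* = 0.165, so H* = 11.4.
From dN/dt = 0: 0.661(1 - N*/333) = 0.0101·11.4, giving N* = 333·(1 - 0.174) = 275.
From dH/dt = 0: 0.00326·275 - 0.37 = 0.0414P*, so P* = 0.527/0.0414 = 12.7.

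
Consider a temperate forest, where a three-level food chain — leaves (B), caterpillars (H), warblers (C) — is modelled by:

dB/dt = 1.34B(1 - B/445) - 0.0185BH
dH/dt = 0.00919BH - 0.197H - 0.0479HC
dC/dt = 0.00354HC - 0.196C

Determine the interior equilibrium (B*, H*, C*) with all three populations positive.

From dC/dt = 0: 0.00354H* = 0.196, so H* = 55.4.
From dB/dt = 0: 1.34(1 - B*/445) = 0.0185·55.4, giving B* = 445·(1 - 0.764) = 105.
From dH/dt = 0: 0.00919·105 - 0.197 = 0.0479C*, so C* = 0.767/0.0479 = 16.

B* ≈ 105, H* ≈ 55.4, C* ≈ 16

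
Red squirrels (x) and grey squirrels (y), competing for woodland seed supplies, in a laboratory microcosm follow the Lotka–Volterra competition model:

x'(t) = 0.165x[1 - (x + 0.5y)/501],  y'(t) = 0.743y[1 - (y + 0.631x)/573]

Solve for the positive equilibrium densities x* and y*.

Setting both brackets to zero gives the nullclines x + 0.5y = 501 and 0.631x + y = 573.
Substituting y = 573 - 0.631x into the first: x(1 - 0.5·0.631) = 501 - 0.5·573.
So x* = 214/0.684 = 313, and then y* = 573 - 0.631·313 = 375.

x* ≈ 313, y* ≈ 375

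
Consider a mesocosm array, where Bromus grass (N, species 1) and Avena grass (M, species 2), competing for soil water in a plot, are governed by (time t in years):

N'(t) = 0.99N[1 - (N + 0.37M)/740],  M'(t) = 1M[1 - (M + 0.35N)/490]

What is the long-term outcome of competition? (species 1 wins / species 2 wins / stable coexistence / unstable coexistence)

Compare the nullcline intercepts: K1/α12 = 740/0.37 = 2000 > K2 = 490; K2/α21 = 490/0.35 = 1400 > K1 = 740.
Since both inequalities hold, each species can invade when rare, so the interior equilibrium is stable.

stable coexistence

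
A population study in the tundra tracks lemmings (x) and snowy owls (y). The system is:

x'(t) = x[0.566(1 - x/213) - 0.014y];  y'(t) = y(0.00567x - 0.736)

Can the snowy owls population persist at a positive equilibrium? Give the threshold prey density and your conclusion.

Threshold x = 130; K > 130, so yes, the predator persists.

The predator equation gives dy/dt > 0 only when x > 0.736/0.00567 = 130.
Without the predator, x → K = 213. Since 213 > 130, the predator can invade and persist.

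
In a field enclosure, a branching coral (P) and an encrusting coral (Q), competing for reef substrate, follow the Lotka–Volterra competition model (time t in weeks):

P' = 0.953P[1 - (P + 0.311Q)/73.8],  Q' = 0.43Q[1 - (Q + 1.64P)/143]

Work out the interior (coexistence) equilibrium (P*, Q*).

P* ≈ 59.9, Q* ≈ 44.8

Setting both brackets to zero gives the nullclines P + 0.311Q = 73.8 and 1.64P + Q = 143.
Substituting Q = 143 - 1.64P into the first: P(1 - 0.311·1.64) = 73.8 - 0.311·143.
So P* = 29.3/0.49 = 59.9, and then Q* = 143 - 1.64·59.9 = 44.8.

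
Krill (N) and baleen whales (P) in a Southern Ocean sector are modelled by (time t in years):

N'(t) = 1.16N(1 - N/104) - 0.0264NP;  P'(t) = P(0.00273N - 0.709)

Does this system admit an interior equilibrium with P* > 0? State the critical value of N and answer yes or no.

The predator equation gives dP/dt > 0 only when N > 0.709/0.00273 = 260.
Without the predator, N → K = 104. Since 104 < 260, the predator cannot invade.

Threshold N = 260; K < 260, so no, the predator goes extinct.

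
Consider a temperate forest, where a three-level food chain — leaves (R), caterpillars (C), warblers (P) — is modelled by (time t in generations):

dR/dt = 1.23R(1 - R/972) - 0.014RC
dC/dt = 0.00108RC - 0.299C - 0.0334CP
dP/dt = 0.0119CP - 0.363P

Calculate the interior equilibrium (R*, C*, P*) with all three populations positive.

From dP/dt = 0: 0.0119C* = 0.363, so C* = 30.5.
From dR/dt = 0: 1.23(1 - R*/972) = 0.014·30.5, giving R* = 972·(1 - 0.347) = 635.
From dC/dt = 0: 0.00108·635 - 0.299 = 0.0334P*, so P* = 0.386/0.0334 = 11.6.

R* ≈ 635, C* ≈ 30.5, P* ≈ 11.6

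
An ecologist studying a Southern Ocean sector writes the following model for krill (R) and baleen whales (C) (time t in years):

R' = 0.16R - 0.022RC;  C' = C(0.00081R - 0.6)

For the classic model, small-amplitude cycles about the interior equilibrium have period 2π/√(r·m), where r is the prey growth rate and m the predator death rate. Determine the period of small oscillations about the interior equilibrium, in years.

Here r = 0.16 and m = 0.6, so r·m = 0.096.
ω = √0.096 = 0.31 per year, hence T = 2π/ω ≈ 20.3 years.

T ≈ 20.3 years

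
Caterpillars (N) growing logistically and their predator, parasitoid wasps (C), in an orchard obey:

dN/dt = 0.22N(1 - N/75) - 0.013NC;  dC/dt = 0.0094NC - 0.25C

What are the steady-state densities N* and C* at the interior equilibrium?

N* ≈ 26.6, C* ≈ 10.9

From dC/dt = 0 with C > 0: 0.0094N* = 0.25, so N* = 26.6.
Substitute into dN/dt = 0: 0.22(1 - 26.6/75) = 0.013C*.
The bracket is 0.645, giving C* = 0.142/0.013 = 10.9.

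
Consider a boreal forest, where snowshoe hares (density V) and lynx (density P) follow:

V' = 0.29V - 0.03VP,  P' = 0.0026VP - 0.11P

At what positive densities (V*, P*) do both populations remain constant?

Set dP/dt = 0 with P > 0: 0.0026V - 0.11 = 0, so V* = 0.11/0.0026 = 42.3.
Set dV/dt = 0 with V > 0: 0.29 - 0.03P = 0, so P* = 0.29/0.03 = 9.67.

V* ≈ 42.3, P* ≈ 9.67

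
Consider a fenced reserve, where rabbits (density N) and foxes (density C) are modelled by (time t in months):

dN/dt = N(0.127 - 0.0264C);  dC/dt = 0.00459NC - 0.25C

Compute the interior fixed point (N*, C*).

Set dC/dt = 0 with C > 0: 0.00459N - 0.25 = 0, so N* = 0.25/0.00459 = 54.5.
Set dN/dt = 0 with N > 0: 0.127 - 0.0264C = 0, so C* = 0.127/0.0264 = 4.81.

N* ≈ 54.5, C* ≈ 4.81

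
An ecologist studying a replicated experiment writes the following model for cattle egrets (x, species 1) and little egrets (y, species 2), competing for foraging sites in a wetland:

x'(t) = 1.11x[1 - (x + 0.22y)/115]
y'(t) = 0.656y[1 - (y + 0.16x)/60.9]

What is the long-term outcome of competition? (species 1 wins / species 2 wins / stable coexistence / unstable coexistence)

stable coexistence

Compare the nullcline intercepts: K1/α12 = 115/0.22 = 523 > K2 = 60.9; K2/α21 = 60.9/0.16 = 381 > K1 = 115.
Since both inequalities hold, each species can invade when rare, so the interior equilibrium is stable.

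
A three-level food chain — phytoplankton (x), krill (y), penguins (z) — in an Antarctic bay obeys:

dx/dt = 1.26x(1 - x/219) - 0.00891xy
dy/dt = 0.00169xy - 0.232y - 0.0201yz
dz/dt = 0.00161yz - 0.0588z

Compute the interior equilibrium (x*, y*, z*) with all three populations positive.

From dz/dt = 0: 0.00161y* = 0.0588, so y* = 36.5.
From dx/dt = 0: 1.26(1 - x*/219) = 0.00891·36.5, giving x* = 219·(1 - 0.258) = 162.
From dy/dt = 0: 0.00169·162 - 0.232 = 0.0201z*, so z* = 0.0425/0.0201 = 2.12.

x* ≈ 162, y* ≈ 36.5, z* ≈ 2.12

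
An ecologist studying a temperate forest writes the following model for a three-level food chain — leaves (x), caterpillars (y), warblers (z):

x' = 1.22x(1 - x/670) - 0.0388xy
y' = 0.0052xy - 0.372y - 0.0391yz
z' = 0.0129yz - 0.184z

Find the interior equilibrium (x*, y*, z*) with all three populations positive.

From dz/dt = 0: 0.0129y* = 0.184, so y* = 14.3.
From dx/dt = 0: 1.22(1 - x*/670) = 0.0388·14.3, giving x* = 670·(1 - 0.454) = 366.
From dy/dt = 0: 0.0052·366 - 0.372 = 0.0391z*, so z* = 1.53/0.0391 = 39.2.

x* ≈ 366, y* ≈ 14.3, z* ≈ 39.2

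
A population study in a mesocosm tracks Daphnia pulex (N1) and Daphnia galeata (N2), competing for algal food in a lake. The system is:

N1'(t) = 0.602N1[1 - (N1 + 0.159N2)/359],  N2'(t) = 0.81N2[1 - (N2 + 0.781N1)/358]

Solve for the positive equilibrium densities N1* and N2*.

Setting both brackets to zero gives the nullclines N1 + 0.159N2 = 359 and 0.781N1 + N2 = 358.
Substituting N2 = 358 - 0.781N1 into the first: N1(1 - 0.159·0.781) = 359 - 0.159·358.
So N1* = 302/0.876 = 345, and then N2* = 358 - 0.781·345 = 88.6.

N1* ≈ 345, N2* ≈ 88.6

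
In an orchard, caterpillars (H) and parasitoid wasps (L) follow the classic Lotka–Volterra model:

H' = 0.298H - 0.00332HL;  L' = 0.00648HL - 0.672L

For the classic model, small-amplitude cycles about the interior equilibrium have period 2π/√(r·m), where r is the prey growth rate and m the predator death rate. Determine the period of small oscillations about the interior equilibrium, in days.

T ≈ 14 days

Here r = 0.298 and m = 0.672, so r·m = 0.2.
ω = √0.2 = 0.447 per day, hence T = 2π/ω ≈ 14 days.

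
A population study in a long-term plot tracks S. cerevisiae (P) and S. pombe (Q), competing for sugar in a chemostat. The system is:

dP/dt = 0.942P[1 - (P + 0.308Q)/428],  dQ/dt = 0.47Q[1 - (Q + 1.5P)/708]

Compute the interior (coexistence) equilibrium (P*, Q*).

Setting both brackets to zero gives the nullclines P + 0.308Q = 428 and 1.5P + Q = 708.
Substituting Q = 708 - 1.5P into the first: P(1 - 0.308·1.5) = 428 - 0.308·708.
So P* = 210/0.538 = 390, and then Q* = 708 - 1.5·390 = 123.

P* ≈ 390, Q* ≈ 123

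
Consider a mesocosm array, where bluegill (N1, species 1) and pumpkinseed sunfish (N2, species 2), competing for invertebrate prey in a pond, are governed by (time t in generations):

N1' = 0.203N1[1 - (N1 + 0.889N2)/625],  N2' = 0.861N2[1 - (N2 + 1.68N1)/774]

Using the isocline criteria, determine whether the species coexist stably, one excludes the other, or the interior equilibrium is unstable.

Compare the nullcline intercepts: K1/α12 = 625/0.889 = 703 < K2 = 774; K2/α21 = 774/1.68 = 461 < K1 = 625.
Since both are reversed, neither can invade when rare; the interior point is a saddle.

unstable coexistence (outcome depends on initial conditions)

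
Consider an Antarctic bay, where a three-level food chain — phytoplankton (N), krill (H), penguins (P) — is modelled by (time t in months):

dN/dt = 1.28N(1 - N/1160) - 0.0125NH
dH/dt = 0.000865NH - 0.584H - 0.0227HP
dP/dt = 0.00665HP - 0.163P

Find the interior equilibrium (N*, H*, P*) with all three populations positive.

N* ≈ 882, H* ≈ 24.5, P* ≈ 7.9

From dP/dt = 0: 0.00665H* = 0.163, so H* = 24.5.
From dN/dt = 0: 1.28(1 - N*/1160) = 0.0125·24.5, giving N* = 1160·(1 - 0.239) = 882.
From dH/dt = 0: 0.000865·882 - 0.584 = 0.0227P*, so P* = 0.179/0.0227 = 7.9.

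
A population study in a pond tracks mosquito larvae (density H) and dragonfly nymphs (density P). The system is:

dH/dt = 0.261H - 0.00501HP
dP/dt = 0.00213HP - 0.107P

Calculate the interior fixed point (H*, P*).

H* ≈ 50.2, P* ≈ 52.1

Set dP/dt = 0 with P > 0: 0.00213H - 0.107 = 0, so H* = 0.107/0.00213 = 50.2.
Set dH/dt = 0 with H > 0: 0.261 - 0.00501P = 0, so P* = 0.261/0.00501 = 52.1.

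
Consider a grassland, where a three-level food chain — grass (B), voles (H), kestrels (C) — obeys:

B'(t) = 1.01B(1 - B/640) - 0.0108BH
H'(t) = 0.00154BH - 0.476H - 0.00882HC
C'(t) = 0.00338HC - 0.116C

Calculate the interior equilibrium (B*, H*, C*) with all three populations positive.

B* ≈ 405, H* ≈ 34.3, C* ≈ 16.8

From dC/dt = 0: 0.00338H* = 0.116, so H* = 34.3.
From dB/dt = 0: 1.01(1 - B*/640) = 0.0108·34.3, giving B* = 640·(1 - 0.367) = 405.
From dH/dt = 0: 0.00154·405 - 0.476 = 0.00882C*, so C* = 0.148/0.00882 = 16.8.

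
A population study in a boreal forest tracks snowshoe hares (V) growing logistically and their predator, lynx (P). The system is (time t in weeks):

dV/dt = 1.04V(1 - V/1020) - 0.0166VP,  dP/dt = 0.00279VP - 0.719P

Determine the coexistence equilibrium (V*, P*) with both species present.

V* ≈ 258, P* ≈ 46.8

From dP/dt = 0 with P > 0: 0.00279V* = 0.719, so V* = 258.
Substitute into dV/dt = 0: 1.04(1 - 258/1020) = 0.0166P*.
The bracket is 0.747, giving P* = 0.777/0.0166 = 46.8.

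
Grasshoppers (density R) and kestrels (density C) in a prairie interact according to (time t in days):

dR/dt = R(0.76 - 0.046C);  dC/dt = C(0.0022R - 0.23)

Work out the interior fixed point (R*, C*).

R* ≈ 105, C* ≈ 16.5

Set dC/dt = 0 with C > 0: 0.0022R - 0.23 = 0, so R* = 0.23/0.0022 = 105.
Set dR/dt = 0 with R > 0: 0.76 - 0.046C = 0, so C* = 0.76/0.046 = 16.5.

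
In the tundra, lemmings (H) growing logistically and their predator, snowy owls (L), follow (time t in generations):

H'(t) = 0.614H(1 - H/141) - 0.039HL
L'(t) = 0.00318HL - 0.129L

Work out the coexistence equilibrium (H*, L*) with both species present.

H* ≈ 40.6, L* ≈ 11.2

From dL/dt = 0 with L > 0: 0.00318H* = 0.129, so H* = 40.6.
Substitute into dH/dt = 0: 0.614(1 - 40.6/141) = 0.039L*.
The bracket is 0.712, giving L* = 0.437/0.039 = 11.2.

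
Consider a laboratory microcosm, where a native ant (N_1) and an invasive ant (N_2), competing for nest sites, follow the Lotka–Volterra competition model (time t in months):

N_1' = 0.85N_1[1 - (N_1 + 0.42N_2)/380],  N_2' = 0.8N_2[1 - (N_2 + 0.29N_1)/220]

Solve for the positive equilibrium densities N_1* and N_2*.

N_1* ≈ 327, N_2* ≈ 125

Setting both brackets to zero gives the nullclines N_1 + 0.42N_2 = 380 and 0.29N_1 + N_2 = 220.
Substituting N_2 = 220 - 0.29N_1 into the first: N_1(1 - 0.42·0.29) = 380 - 0.42·220.
So N_1* = 288/0.878 = 327, and then N_2* = 220 - 0.29·327 = 125.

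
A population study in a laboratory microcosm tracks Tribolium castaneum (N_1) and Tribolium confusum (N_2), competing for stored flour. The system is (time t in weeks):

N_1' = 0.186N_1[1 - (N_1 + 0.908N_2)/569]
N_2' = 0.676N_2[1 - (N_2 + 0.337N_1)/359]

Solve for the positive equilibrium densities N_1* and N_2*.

N_1* ≈ 350, N_2* ≈ 241

Setting both brackets to zero gives the nullclines N_1 + 0.908N_2 = 569 and 0.337N_1 + N_2 = 359.
Substituting N_2 = 359 - 0.337N_1 into the first: N_1(1 - 0.908·0.337) = 569 - 0.908·359.
So N_1* = 243/0.694 = 350, and then N_2* = 359 - 0.337·350 = 241.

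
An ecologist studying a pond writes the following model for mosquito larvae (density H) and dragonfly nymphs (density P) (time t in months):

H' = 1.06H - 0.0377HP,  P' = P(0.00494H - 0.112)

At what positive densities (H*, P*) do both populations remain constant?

Set dP/dt = 0 with P > 0: 0.00494H - 0.112 = 0, so H* = 0.112/0.00494 = 22.7.
Set dH/dt = 0 with H > 0: 1.06 - 0.0377P = 0, so P* = 1.06/0.0377 = 28.1.

H* ≈ 22.7, P* ≈ 28.1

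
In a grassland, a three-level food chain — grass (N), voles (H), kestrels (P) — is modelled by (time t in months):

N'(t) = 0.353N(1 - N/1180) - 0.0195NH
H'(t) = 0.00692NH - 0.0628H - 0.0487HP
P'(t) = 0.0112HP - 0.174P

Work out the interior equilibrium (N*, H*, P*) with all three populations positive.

N* ≈ 167, H* ≈ 15.5, P* ≈ 22.5

From dP/dt = 0: 0.0112H* = 0.174, so H* = 15.5.
From dN/dt = 0: 0.353(1 - N*/1180) = 0.0195·15.5, giving N* = 1180·(1 - 0.858) = 167.
From dH/dt = 0: 0.00692·167 - 0.0628 = 0.0487P*, so P* = 1.1/0.0487 = 22.5.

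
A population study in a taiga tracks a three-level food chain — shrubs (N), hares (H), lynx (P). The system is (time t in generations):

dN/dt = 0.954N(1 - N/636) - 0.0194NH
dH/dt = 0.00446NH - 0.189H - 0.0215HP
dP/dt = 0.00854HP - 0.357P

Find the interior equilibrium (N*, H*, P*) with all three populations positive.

From dP/dt = 0: 0.00854H* = 0.357, so H* = 41.8.
From dN/dt = 0: 0.954(1 - N*/636) = 0.0194·41.8, giving N* = 636·(1 - 0.85) = 95.3.
From dH/dt = 0: 0.00446·95.3 - 0.189 = 0.0215P*, so P* = 0.236/0.0215 = 11.

N* ≈ 95.3, H* ≈ 41.8, P* ≈ 11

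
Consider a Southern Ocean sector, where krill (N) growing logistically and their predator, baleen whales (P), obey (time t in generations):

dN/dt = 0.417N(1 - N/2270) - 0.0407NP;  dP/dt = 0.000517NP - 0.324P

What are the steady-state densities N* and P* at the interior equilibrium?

From dP/dt = 0 with P > 0: 0.000517N* = 0.324, so N* = 627.
Substitute into dN/dt = 0: 0.417(1 - 627/2270) = 0.0407P*.
The bracket is 0.724, giving P* = 0.302/0.0407 = 7.42.

N* ≈ 627, P* ≈ 7.42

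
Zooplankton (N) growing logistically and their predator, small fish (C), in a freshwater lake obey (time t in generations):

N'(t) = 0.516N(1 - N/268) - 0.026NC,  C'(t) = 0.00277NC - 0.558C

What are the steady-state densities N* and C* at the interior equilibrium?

From dC/dt = 0 with C > 0: 0.00277N* = 0.558, so N* = 201.
Substitute into dN/dt = 0: 0.516(1 - 201/268) = 0.026C*.
The bracket is 0.248, giving C* = 0.128/0.026 = 4.93.

N* ≈ 201, C* ≈ 4.93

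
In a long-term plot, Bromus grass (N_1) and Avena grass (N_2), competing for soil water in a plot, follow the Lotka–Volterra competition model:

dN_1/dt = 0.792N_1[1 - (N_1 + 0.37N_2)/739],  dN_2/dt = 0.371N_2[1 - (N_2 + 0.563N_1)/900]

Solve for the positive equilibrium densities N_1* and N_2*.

Setting both brackets to zero gives the nullclines N_1 + 0.37N_2 = 739 and 0.563N_1 + N_2 = 900.
Substituting N_2 = 900 - 0.563N_1 into the first: N_1(1 - 0.37·0.563) = 739 - 0.37·900.
So N_1* = 406/0.792 = 513, and then N_2* = 900 - 0.563·513 = 611.

N_1* ≈ 513, N_2* ≈ 611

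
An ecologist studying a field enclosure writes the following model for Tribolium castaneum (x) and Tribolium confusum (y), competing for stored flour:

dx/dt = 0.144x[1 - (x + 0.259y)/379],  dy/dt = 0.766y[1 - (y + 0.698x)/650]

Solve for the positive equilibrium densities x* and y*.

Setting both brackets to zero gives the nullclines x + 0.259y = 379 and 0.698x + y = 650.
Substituting y = 650 - 0.698x into the first: x(1 - 0.259·0.698) = 379 - 0.259·650.
So x* = 211/0.819 = 257, and then y* = 650 - 0.698·257 = 471.

x* ≈ 257, y* ≈ 471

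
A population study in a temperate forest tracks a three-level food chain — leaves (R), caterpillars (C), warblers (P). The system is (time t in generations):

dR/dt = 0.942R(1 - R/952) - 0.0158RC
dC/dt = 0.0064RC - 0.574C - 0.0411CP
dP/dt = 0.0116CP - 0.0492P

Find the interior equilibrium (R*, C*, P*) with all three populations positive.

From dP/dt = 0: 0.0116C* = 0.0492, so C* = 4.24.
From dR/dt = 0: 0.942(1 - R*/952) = 0.0158·4.24, giving R* = 952·(1 - 0.0711) = 884.
From dC/dt = 0: 0.0064·884 - 0.574 = 0.0411P*, so P* = 5.09/0.0411 = 124.

R* ≈ 884, C* ≈ 4.24, P* ≈ 124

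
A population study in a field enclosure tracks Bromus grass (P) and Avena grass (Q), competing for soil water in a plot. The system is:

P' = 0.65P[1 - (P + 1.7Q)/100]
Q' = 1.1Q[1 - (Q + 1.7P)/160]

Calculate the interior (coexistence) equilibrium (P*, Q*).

P* ≈ 91, Q* ≈ 5.29

Setting both brackets to zero gives the nullclines P + 1.7Q = 100 and 1.7P + Q = 160.
Substituting Q = 160 - 1.7P into the first: P(1 - 1.7·1.7) = 100 - 1.7·160.
So P* = -172/-1.89 = 91, and then Q* = 160 - 1.7·91 = 5.29.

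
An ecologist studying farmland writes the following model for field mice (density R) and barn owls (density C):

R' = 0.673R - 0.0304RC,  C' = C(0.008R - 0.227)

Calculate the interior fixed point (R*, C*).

Set dC/dt = 0 with C > 0: 0.008R - 0.227 = 0, so R* = 0.227/0.008 = 28.4.
Set dR/dt = 0 with R > 0: 0.673 - 0.0304C = 0, so C* = 0.673/0.0304 = 22.1.

R* ≈ 28.4, C* ≈ 22.1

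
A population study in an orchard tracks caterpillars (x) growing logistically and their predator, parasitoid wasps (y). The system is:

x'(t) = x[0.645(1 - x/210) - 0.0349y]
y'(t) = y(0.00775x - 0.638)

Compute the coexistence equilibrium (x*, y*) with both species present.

x* ≈ 82.3, y* ≈ 11.2

From dy/dt = 0 with y > 0: 0.00775x* = 0.638, so x* = 82.3.
Substitute into dx/dt = 0: 0.645(1 - 82.3/210) = 0.0349y*.
The bracket is 0.608, giving y* = 0.392/0.0349 = 11.2.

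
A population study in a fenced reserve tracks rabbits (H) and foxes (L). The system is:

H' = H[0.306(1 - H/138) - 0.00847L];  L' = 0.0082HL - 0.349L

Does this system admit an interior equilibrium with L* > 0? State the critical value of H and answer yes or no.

The predator equation gives dL/dt > 0 only when H > 0.349/0.0082 = 42.6.
Without the predator, H → K = 138. Since 138 > 42.6, the predator can invade and persist.

Threshold H = 42.6; K > 42.6, so yes, the predator persists.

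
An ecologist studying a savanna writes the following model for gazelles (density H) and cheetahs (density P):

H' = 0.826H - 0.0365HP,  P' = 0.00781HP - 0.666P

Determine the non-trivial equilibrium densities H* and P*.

H* ≈ 85.3, P* ≈ 22.6

Set dP/dt = 0 with P > 0: 0.00781H - 0.666 = 0, so H* = 0.666/0.00781 = 85.3.
Set dH/dt = 0 with H > 0: 0.826 - 0.0365P = 0, so P* = 0.826/0.0365 = 22.6.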